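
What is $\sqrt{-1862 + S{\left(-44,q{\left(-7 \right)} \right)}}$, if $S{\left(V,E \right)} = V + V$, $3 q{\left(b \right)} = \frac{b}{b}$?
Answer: $5 i \sqrt{78} \approx 44.159 i$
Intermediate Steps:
$q{\left(b \right)} = \frac{1}{3}$ ($q{\left(b \right)} = \frac{b \frac{1}{b}}{3} = \frac{1}{3} \cdot 1 = \frac{1}{3}$)
$S{\left(V,E \right)} = 2 V$
$\sqrt{-1862 + S{\left(-44,q{\left(-7 \right)} \right)}} = \sqrt{-1862 + 2 \left(-44\right)} = \sqrt{-1862 - 88} = \sqrt{-1950} = 5 i \sqrt{78}$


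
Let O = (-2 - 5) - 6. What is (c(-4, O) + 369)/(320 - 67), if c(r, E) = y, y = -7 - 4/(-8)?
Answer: 725/506 ≈ 1.4328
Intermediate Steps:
y = -13/2 (y = -7 - 4*(-⅛) = -7 + ½ = -13/2 ≈ -6.5000)
O = -13 (O = -7 - 6 = -13)
c(r, E) = -13/2
(c(-4, O) + 369)/(320 - 67) = (-13/2 + 369)/(320 - 67) = (725/2)/253 = (725/2)*(1/253) = 725/506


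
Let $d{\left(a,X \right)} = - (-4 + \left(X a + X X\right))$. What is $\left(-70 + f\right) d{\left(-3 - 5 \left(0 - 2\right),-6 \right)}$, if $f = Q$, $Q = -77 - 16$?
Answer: $-1630$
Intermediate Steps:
$d{\left(a,X \right)} = 4 - X^{2} - X a$ ($d{\left(a,X \right)} = - (-4 + \left(X a + X^{2}\right)) = - (-4 + \left(X^{2} + X a\right)) = - (-4 + X^{2} + X a) = 4 - X^{2} - X a$)
$Q = -93$ ($Q = -77 - 16 = -93$)
$f = -93$
$\left(-70 + f\right) d{\left(-3 - 5 \left(0 - 2\right),-6 \right)} = \left(-70 - 93\right) \left(4 - \left(-6\right)^{2} - - 6 \left(-3 - 5 \left(0 - 2\right)\right)\right) = - 163 \left(4 - 36 - - 6 \left(-3 - -10\right)\right) = - 163 \left(4 - 36 - - 6 \left(-3 + 10\right)\right) = - 163 \left(4 - 36 - \left(-6\right) 7\right) = - 163 \left(4 - 36 + 42\right) = \left(-163\right) 10 = -1630$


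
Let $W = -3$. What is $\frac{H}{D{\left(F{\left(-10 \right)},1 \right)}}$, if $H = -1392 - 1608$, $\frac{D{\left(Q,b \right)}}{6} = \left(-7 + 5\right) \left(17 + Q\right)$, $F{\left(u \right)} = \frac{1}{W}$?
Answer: $15$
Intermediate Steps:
$F{\left(u \right)} = - \frac{1}{3}$ ($F{\left(u \right)} = \frac{1}{-3} = - \frac{1}{3}$)
$D{\left(Q,b \right)} = -204 - 12 Q$ ($D{\left(Q,b \right)} = 6 \left(-7 + 5\right) \left(17 + Q\right) = 6 \left(- 2 \left(17 + Q\right)\right) = 6 \left(-34 - 2 Q\right) = -204 - 12 Q$)
$H = -3000$
$\frac{H}{D{\left(F{\left(-10 \right)},1 \right)}} = - \frac{3000}{-204 - -4} = - \frac{3000}{-204 + 4} = - \frac{3000}{-200} = \left(-3000\right) \left(- \frac{1}{200}\right) = 15$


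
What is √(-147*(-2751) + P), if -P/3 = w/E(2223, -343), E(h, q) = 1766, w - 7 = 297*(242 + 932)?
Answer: √1259368237002/1766 ≈ 635.46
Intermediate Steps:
w = 348685 (w = 7 + 297*(242 + 932) = 7 + 297*1174 = 7 + 348678 = 348685)
P = -1046055/1766 ≈ -592.33
√(-147*(-2751) + P) = √(-147*(-2751) - 1046055/1766) = √(404397 - 1046055/1766) = √(713119047/1766) = √1259368237002/1766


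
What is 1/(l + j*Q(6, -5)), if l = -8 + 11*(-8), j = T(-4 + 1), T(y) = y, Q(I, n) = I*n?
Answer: -⅙ ≈ -0.16667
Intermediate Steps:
j = -3 (j = -4 + 1 = -3)
l = -96 (l = -8 - 88 = -96)
1/(l + j*Q(6, -5)) = 1/(-96 - 18*(-5)) = 1/(-96 - 3*(-30)) = 1/(-96 + 90) = 1/(-6) = -⅙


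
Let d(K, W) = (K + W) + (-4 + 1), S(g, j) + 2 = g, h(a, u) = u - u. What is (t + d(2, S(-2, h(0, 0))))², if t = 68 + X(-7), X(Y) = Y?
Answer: 3136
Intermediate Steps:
h(a, u) = 0
S(g, j) = -2 + g
d(K, W) = -3 + K + W (d(K, W) = (K + W) - 3 = -3 + K + W)
t = 61 (t = 68 - 7 = 61)
(t + d(2, S(-2, h(0, 0))))² = (61 + (-3 + 2 + (-2 - 2)))² = (61 + (-3 + 2 - 4))² = (61 - 5)² = 56² = 3136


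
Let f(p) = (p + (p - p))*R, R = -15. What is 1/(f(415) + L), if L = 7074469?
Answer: 1/7068244 ≈ 1.4148e-7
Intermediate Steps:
f(p) = -15*p (f(p) = (p + (p - p))*(-15) = (p + 0)*(-15) = p*(-15) = -15*p)
1/(f(415) + L) = 1/(-15*415 + 7074469) = 1/(-6225 + 7074469) = 1/7068244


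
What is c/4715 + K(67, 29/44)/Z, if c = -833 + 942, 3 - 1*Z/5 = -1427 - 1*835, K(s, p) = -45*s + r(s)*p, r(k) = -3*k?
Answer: -39910729/156632300 ≈ -0.25481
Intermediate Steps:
K(s, p) = -45*s - 3*p*s (K(s, p) = -45*s + (-3*s)*p = -45*s - 3*p*s)
Z = 11325 (Z = 15 - 5*(-1427 - 1*835) = 15 - 5*(-1427 - 835) = 15 - 5*(-2262) = 15 + 11310 = 11325)
c = 109
c/4715 + K(67, 29/44)/Z = 109/4715 + (3*67*(-15 - 29/44))/11325 = 109*(1/4715) + (3*67*(-15 - 29/44))*(1/11325) = 109/4715 + (3*67*(-15 - 1*29/44))*(1/11325) = 109/4715 + (3*67*(-15 - 29/44))*(1/11325) = 109/4715 + (3*67*(-689/44))*(1/11325) = 109/4715 - 138489/44*1/11325 = 109/4715 - 46163/166100 = -39910729/156632300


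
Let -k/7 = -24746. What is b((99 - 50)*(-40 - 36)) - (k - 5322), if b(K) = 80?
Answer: -167820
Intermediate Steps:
k = 173222 (k = -7*(-24746) = 173222)
b((99 - 50)*(-40 - 36)) - (k - 5322) = 80 - (173222 - 5322) = 80 - 1*167900 = 80 - 167900 = -167820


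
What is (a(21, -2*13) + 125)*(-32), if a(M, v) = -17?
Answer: -3456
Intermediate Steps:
(a(21, -2*13) + 125)*(-32) = (-17 + 125)*(-32) = 108*(-32) = -3456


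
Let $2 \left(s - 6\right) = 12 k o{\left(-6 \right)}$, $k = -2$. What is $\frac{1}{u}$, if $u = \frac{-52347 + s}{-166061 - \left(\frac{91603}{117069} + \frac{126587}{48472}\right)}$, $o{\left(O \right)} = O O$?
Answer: $\frac{942343790564767}{299464007039064} \approx 3.1468$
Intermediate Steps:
$o{\left(O \right)} = O^{2}$
$s = -426$ ($s = 6 + \frac{12 \left(-2\right) \left(-6\right)^{2}}{2} = 6 + \frac{\left(-24\right) 36}{2} = 6 + \frac{1}{2} \left(-864\right) = 6 - 432 = -426$)
$u = \frac{299464007039064}{942343790564767}$ ($u = \frac{-52347 - 426}{-166061 - \left(\frac{91603}{117069} + \frac{126587}{48472}\right)} = - \frac{52773}{-166061 - \frac{19259594119}{5674568568}} = - \frac{52773}{- \frac{942343790564767}{5674568568}} = \left(-52773\right) \left(- \frac{5674568568}{942343790564767}\right) = \frac{299464007039064}{942343790564767} \approx 0.31779$)
$\frac{1}{u} = \frac{1}{\frac{299464007039064}{942343790564767}} = \frac{942343790564767}{299464007039064}$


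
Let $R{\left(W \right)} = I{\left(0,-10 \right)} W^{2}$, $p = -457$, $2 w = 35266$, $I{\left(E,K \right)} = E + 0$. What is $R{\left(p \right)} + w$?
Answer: $17633$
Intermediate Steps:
$I{\left(E,K \right)} = E$
$w = 17633$ ($w = \frac{1}{2} \cdot 35266 = 17633$)
$R{\left(W \right)} = 0$ ($R{\left(W \right)} = 0 W^{2} = 0$)
$R{\left(p \right)} + w = 0 + 17633 = 17633$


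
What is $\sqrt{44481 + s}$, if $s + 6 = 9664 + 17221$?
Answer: $8 \sqrt{1115} \approx 267.13$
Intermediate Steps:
$s = 26879$ ($s = -6 + \left(9664 + 17221\right) = -6 + 26885 = 26879$)
$\sqrt{44481 + s} = \sqrt{44481 + 26879} = \sqrt{71360} = 8 \sqrt{1115}$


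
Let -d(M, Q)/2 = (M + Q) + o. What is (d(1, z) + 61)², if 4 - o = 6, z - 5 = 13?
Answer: 729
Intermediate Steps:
z = 18 (z = 5 + 13 = 18)
o = -2 (o = 4 - 1*6 = 4 - 6 = -2)
d(M, Q) = 4 - 2*M - 2*Q (d(M, Q) = -2*((M + Q) - 2) = -2*(-2 + M + Q) = 4 - 2*M - 2*Q)
(d(1, z) + 61)² = ((4 - 2*1 - 2*18) + 61)² = ((4 - 2 - 36) + 61)² = (-34 + 61)² = 27² = 729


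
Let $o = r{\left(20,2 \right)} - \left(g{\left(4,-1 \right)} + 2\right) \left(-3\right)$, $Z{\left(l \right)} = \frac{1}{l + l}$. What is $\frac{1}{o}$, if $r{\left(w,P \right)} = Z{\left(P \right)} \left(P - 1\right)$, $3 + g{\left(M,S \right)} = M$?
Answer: $\frac{4}{37} \approx 0.10811$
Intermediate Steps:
$g{\left(M,S \right)} = -3 + M$
$Z{\left(l \right)} = \frac{1}{2 l}$
$r{\left(w,P \right)} = \frac{-1 + P}{2 P}$ ($r{\left(w,P \right)} = \frac{1}{2 P} \left(P - 1\right) = \frac{1}{2 P} \left(-1 + P\right) = \frac{-1 + P}{2 P}$)
$o = \frac{37}{4}$ ($o = \frac{-1 + 2}{2 \cdot 2} - \left(\left(-3 + 4\right) + 2\right) \left(-3\right) = \frac{1}{2} \cdot \frac{1}{2} \cdot 1 - \left(1 + 2\right) \left(-3\right) = \frac{1}{4} - 3 \left(-3\right) = \frac{1}{4} - -9 = \frac{1}{4} + 9 = \frac{37}{4} \approx 9.25$)
$\frac{1}{o} = \frac{1}{\frac{37}{4}} = \frac{4}{37}$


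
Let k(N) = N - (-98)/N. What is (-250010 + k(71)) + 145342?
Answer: -7426289/71 ≈ -1.0460e+5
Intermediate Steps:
k(N) = N + 98/N
(-250010 + k(71)) + 145342 = (-250010 + (71 + 98/71)) + 145342 = (-250010 + 5139/71) + 145342 = -17745571/71 + 145342 = -7426289/71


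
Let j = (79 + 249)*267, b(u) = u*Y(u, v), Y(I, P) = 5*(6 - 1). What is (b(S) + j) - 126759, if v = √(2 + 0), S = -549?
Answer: -52908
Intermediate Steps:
v = √2 ≈ 1.4142
Y(I, P) = 25 (Y(I, P) = 5*5 = 25)
b(u) = 25*u (b(u) = u*25 = 25*u)
j = 87576 (j = 328*267 = 87576)
(b(S) + j) - 126759 = (25*(-549) + 87576) - 126759 = (-13725 + 87576) - 126759 = 73851 - 126759 = -52908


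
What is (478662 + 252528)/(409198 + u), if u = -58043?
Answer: 146238/70231 ≈ 2.0822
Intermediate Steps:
(478662 + 252528)/(409198 + u) = (478662 + 252528)/(409198 - 58043) = 731190/351155 = 731190*(1/351155) = 146238/70231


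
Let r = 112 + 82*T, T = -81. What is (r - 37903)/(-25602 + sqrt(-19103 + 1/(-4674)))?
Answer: 5317019314884/3063720563719 + 44433*I*sqrt(417329415102)/3063720563719 ≈ 1.7355 + 0.0093691*I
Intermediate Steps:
r = -6530 (r = 112 + 82*(-81) = 112 - 6642 = -6530)
(r - 37903)/(-25602 + sqrt(-19103 + 1/(-4674))) = (-6530 - 37903)/(-25602 + sqrt(-19103 + 1/(-4674))) = -44433/(-25602 + sqrt(-19103 - 1/4674)) = -44433/(-25602 + sqrt(-89287423/4674)) = -44433/(-25602 + I*sqrt(417329415102)/4674)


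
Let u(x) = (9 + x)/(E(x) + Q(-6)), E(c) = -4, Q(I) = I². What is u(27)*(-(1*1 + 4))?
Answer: -45/8 ≈ -5.6250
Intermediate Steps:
u(x) = 9/32 + x/32 (u(x) = (9 + x)/(-4 + (-6)²) = (9 + x)/(-4 + 36) = (9 + x)/32 = (9 + x)*(1/32) = 9/32 + x/32)
u(27)*(-(1*1 + 4)) = (9/32 + (1/32)*27)*(-(1*1 + 4)) = (9/32 + 27/32)*(-(1 + 4)) = 9*(-1*5)/8 = (9/8)*(-5) = -45/8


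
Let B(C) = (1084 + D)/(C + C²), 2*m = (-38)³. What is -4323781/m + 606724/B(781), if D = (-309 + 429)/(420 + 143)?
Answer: 130084536624787389/380619628 ≈ 3.4177e+8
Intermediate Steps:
D = 120/563 ≈ 0.21314
m = -27436 (m = (½)*(-38)³ = (½)*(-54872) = -27436)
B(C) = 610412/(563*(C + C²)) (B(C) = (1084 + 120/563)/(C + C²) = 610412/(563*(C + C²)))
-4323781/m + 606724/B(781) = -4323781/(-27436) + 606724/(((610412/563)/(781*(1 + 781)))) = -4323781*(-1/27436) + 606724/(((610412/563)*(1/781)/782)) = 4323781/27436 + 606724/(((610412/563)*(1/781)*(1/782))) = 4323781/27436 + 606724/(27746/15629443) = 4323781/27436 + 606724*(15629443/27746) = 4323781/27436 + 4741379087366/13873 = 130084536624787389/380619628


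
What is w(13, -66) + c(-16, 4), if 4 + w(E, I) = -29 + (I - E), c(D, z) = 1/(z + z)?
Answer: -895/8 ≈ -111.88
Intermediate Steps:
c(D, z) = 1/(2*z)
w(E, I) = -33 + I - E (w(E, I) = -4 + (-29 + (I - E)) = -4 + (-29 + I - E) = -33 + I - E)
w(13, -66) + c(-16, 4) = (-33 - 66 - 1*13) + (1/2)/4 = (-33 - 66 - 13) + (1/2)*(1/4) = -112 + 1/8 = -895/8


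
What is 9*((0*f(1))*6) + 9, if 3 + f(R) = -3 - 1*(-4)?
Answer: 9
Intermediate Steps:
f(R) = -2 (f(R) = -3 + (-3 - 1*(-4)) = -3 + (-3 + 4) = -3 + 1 = -2)
9*((0*f(1))*6) + 9 = 9*((0*(-2))*6) + 9 = 9*(0*6) + 9 = 9*0 + 9 = 0 + 9 = 9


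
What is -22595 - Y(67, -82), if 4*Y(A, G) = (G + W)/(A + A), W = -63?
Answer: -12110775/536 ≈ -22595.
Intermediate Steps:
Y(A, G) = (-63 + G)/(8*A) (Y(A, G) = ((G - 63)/(A + A))/4 = ((-63 + G)/((2*A)))/4 = ((-63 + G)*(1/(2*A)))/4 = ((-63 + G)/(2*A))/4 = (-63 + G)/(8*A))
-22595 - Y(67, -82) = -22595 - (-63 - 82)/(8*67) = -22595 - (-145)/(8*67) = -22595 - 1*(-145/536) = -22595 + 145/536 = -12110775/536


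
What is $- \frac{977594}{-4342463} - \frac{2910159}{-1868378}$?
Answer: $\frac{14463772904149}{8113362335014} \approx 1.7827$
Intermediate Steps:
$- \frac{977594}{-4342463} - \frac{2910159}{-1868378} = \left(-977594\right) \left(- \frac{1}{4342463}\right) - - \frac{2910159}{1868378} = \frac{977594}{4342463} + \frac{2910159}{1868378} = \frac{14463772904149}{8113362335014}$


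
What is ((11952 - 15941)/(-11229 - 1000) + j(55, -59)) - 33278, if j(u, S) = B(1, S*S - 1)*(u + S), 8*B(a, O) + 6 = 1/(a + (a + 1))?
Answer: -2441508145/73374 ≈ -33275.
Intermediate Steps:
B(a, O) = -¾ + 1/(8*(1 + 2*a)) (B(a, O) = -¾ + 1/(8*(a + (a + 1))) = -¾ + 1/(8*(a + (1 + a))) = -¾ + 1/(8*(1 + 2*a)))
j(u, S) = -17*S/24 - 17*u/24 (j(u, S) = ((-5 - 12*1)/(8*(1 + 2*1)))*(u + S) = ((-5 - 12)/(8*(1 + 2)))*(S + u) = ((⅛)*(-17)/3)*(S + u) = ((⅛)*(⅓)*(-17))*(S + u) = -17*(S + u)/24 = -17*S/24 - 17*u/24)
((11952 - 15941)/(-11229 - 1000) + j(55, -59)) - 33278 = ((11952 - 15941)/(-11229 - 1000) + (-17/24*(-59) - 17/24*55)) - 33278 = (-3989/(-12229) + (1003/24 - 935/24)) - 33278 = (-3989*(-1/12229) + 17/6) - 33278 = (3989/12229 + 17/6) - 33278 = 231827/73374 - 33278 = -2441508145/73374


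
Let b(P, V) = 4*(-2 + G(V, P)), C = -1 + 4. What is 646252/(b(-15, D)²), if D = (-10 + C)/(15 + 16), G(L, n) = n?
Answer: 161563/1156 ≈ 139.76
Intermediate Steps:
C = 3
D = -7/31 (D = (-10 + 3)/(15 + 16) = -7/31 ≈ -0.22581)
b(P, V) = -8 + 4*P (b(P, V) = 4*(-2 + P) = -8 + 4*P)
646252/(b(-15, D)²) = 646252/((-8 + 4*(-15))²) = 646252/((-8 - 60)²) = 646252/((-68)²) = 646252/4624 = 646252*(1/4624) = 161563/1156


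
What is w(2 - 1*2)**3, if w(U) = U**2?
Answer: 0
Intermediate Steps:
w(2 - 1*2)**3 = ((2 - 1*2)**2)**3 = ((2 - 2)**2)**3 = (0**2)**3 = 0**3 = 0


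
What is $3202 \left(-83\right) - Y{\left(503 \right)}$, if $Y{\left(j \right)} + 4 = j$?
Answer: $-266265$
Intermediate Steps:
$Y{\left(j \right)} = -4 + j$
$3202 \left(-83\right) - Y{\left(503 \right)} = 3202 \left(-83\right) - \left(-4 + 503\right) = -265766 - 499 = -266265$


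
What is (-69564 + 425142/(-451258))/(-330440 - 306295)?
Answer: 5231956109/47888627105 ≈ 0.10925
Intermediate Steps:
(-69564 + 425142/(-451258))/(-330440 - 306295) = (-69564 + 425142*(-1/451258))/(-636735) = (-69564 - 212571/225629)*(-1/636735) = -15695868327/225629*(-1/636735) = 5231956109/47888627105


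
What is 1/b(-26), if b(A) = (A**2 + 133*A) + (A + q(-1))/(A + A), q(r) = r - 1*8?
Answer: -52/144629 ≈ -0.00035954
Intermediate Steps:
q(r) = -8 + r (q(r) = r - 8 = -8 + r)
b(A) = A**2 + 133*A + (-9 + A)/(2*A) (b(A) = (A**2 + 133*A) + (A + (-8 - 1))/(A + A) = (A**2 + 133*A) + (A - 9)/((2*A)) = (A**2 + 133*A) + (-9 + A)*(1/(2*A)) = (A**2 + 133*A) + (-9 + A)/(2*A) = A**2 + 133*A + (-9 + A)/(2*A))
1/b(-26) = 1/(1/2 + (-26)**2 + 133*(-26) - 9/2/(-26)) = 1/(1/2 + 676 - 3458 - 9/2*(-1/26)) = 1/(1/2 + 676 - 3458 + 9/52) = 1/(-144629/52) = -52/144629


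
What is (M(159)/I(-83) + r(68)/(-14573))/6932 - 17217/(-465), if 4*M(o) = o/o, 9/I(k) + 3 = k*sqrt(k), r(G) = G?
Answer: 6957045453953/187897266960 - 83*I*sqrt(83)/249552 ≈ 37.026 - 0.0030301*I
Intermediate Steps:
I(k) = 9/(-3 + k**(3/2)) (I(k) = 9/(-3 + k*sqrt(k)) = 9/(-3 + k**(3/2)))
M(o) = 1/4 (M(o) = (o/o)/4 = (1/4)*1 = 1/4)
(M(159)/I(-83) + r(68)/(-14573))/6932 - 17217/(-465) = (1/(4*((9/(-3 + (-83)**(3/2))))) + 68/(-14573))/6932 - 17217/(-465) = (1/(4*((9/(-3 - 83*I*sqrt(83))))) + 68*(-1/14573))*(1/6932) - 17217*(-1/465) = ((-1/3 - 83*I*sqrt(83)/9)/4 - 68/14573)*(1/6932) + 5739/155 = ((-1/12 - 83*I*sqrt(83)/36) - 68/14573)*(1/6932) + 5739/155 = (-15389/174876 - 83*I*sqrt(83)/36)*(1/6932) + 5739/155 = (-15389/1212240432 - 83*I*sqrt(83)/249552) + 5739/155 = 6957045453953/187897266960 - 83*I*sqrt(83)/249552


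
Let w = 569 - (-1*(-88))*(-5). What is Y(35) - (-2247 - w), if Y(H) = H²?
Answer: 4481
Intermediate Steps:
w = 1009 (w = 569 - 88*(-5) = 569 - 1*(-440) = 569 + 440 = 1009)
Y(35) - (-2247 - w) = 35² - (-2247 - 1*1009) = 1225 - (-2247 - 1009) = 1225 - 1*(-3256) = 1225 + 3256 = 4481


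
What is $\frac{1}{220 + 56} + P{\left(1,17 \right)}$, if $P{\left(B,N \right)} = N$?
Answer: $\frac{4693}{276} \approx 17.004$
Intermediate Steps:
$\frac{1}{220 + 56} + P{\left(1,17 \right)} = \frac{1}{220 + 56} + 17 = \frac{1}{276} + 17 = \frac{4693}{276}$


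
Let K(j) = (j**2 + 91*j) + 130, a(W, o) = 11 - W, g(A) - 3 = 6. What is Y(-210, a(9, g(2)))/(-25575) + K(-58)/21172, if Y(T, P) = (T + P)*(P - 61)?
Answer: -76362146/135368475 ≈ -0.56411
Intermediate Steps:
g(A) = 9 (g(A) = 3 + 6 = 9)
Y(T, P) = (-61 + P)*(P + T) (Y(T, P) = (P + T)*(-61 + P) = (-61 + P)*(P + T))
K(j) = 130 + j**2 + 91*j
Y(-210, a(9, g(2)))/(-25575) + K(-58)/21172 = ((11 - 1*9)**2 - 61*(11 - 1*9) - 61*(-210) + (11 - 1*9)*(-210))/(-25575) + (130 + (-58)**2 + 91*(-58))/21172 = ((11 - 9)**2 - 61*(11 - 9) + 12810 + (11 - 9)*(-210))*(-1/25575) + (130 + 3364 - 5278)*(1/21172) = (2**2 - 61*2 + 12810 + 2*(-210))*(-1/25575) - 1784*1/21172 = (4 - 122 + 12810 - 420)*(-1/25575) - 446/5293 = 12272*(-1/25575) - 446/5293 = -12272/25575 - 446/5293 = -76362146/135368475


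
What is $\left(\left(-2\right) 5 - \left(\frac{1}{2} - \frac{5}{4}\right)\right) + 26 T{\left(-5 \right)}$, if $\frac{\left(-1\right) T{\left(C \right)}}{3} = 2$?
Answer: $- \frac{661}{4} \approx -165.25$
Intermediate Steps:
$T{\left(C \right)} = -6$ ($T{\left(C \right)} = \left(-3\right) 2 = -6$)
$\left(\left(-2\right) 5 - \left(\frac{1}{2} - \frac{5}{4}\right)\right) + 26 T{\left(-5 \right)} = \left(\left(-2\right) 5 - \left(\frac{1}{2} - \frac{5}{4}\right)\right) + 26 \left(-6\right) = \left(-10 - - \frac{3}{4}\right) - 156 = \left(-10 + \left(\frac{5}{4} - \frac{1}{2}\right)\right) - 156 = \left(-10 + \frac{3}{4}\right) - 156 = - \frac{37}{4} - 156 = - \frac{661}{4}$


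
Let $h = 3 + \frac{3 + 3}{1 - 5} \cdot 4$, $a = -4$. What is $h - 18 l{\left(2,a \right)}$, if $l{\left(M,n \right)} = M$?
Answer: $-39$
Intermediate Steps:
$h = -3$ ($h = 3 + \frac{6}{-4} \cdot 4 = 3 + 6 \left(- \frac{1}{4}\right) 4 = 3 - 6 = -3$)
$h - 18 l{\left(2,a \right)} = -3 - 36 = -39$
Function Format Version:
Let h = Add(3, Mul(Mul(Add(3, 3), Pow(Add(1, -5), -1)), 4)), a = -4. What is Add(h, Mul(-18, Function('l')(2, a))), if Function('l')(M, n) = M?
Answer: -39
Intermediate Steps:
h = -3 (h = Add(3, Mul(Mul(6, Pow(-4, -1)), 4)) = Add(3, Mul(Mul(6, Rational(-1, 4)), 4)) = Add(3, Mul(Rational(-3, 2), 4)) = Add(3, -6) = -3)
Add(h, Mul(-18, Function('l')(2, a))) = Add(-3, Mul(-18, 2)) = Add(-3, -36) = -39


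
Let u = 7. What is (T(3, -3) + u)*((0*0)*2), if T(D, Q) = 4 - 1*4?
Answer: 0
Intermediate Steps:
T(D, Q) = 0 (T(D, Q) = 4 - 4 = 0)
(T(3, -3) + u)*((0*0)*2) = (0 + 7)*((0*0)*2) = 7*(0*2) = 7*0 = 0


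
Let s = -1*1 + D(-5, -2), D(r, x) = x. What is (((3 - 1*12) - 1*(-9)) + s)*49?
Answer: -147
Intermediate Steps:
s = -3 (s = -1*1 - 2 = -1 - 2 = -3)
(((3 - 1*12) - 1*(-9)) + s)*49 = (((3 - 1*12) - 1*(-9)) - 3)*49 = (((3 - 12) + 9) - 3)*49 = ((-9 + 9) - 3)*49 = (0 - 3)*49 = -3*49 = -147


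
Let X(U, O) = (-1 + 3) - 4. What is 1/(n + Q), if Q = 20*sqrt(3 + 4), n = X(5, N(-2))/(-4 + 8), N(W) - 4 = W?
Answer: 2/11199 + 80*sqrt(7)/11199 ≈ 0.019078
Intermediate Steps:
N(W) = 4 + W
X(U, O) = -2 (X(U, O) = 2 - 4 = -2)
n = -1/2 (n = -2/(-4 + 8) = -2/4 = -2*1/4 = -1/2 ≈ -0.50000)
Q = 20*sqrt(7) ≈ 52.915
1/(n + Q) = 1/(-1/2 + 20*sqrt(7))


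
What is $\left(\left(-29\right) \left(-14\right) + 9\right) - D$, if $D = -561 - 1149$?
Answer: $2125$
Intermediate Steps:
$D = -1710$ ($D = -561 - 1149 = -1710$)
$\left(\left(-29\right) \left(-14\right) + 9\right) - D = \left(\left(-29\right) \left(-14\right) + 9\right) - -1710 = \left(406 + 9\right) + 1710 = 415 + 1710 = 2125$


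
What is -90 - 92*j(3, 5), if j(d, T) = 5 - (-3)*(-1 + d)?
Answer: -1102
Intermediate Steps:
j(d, T) = 2 + 3*d (j(d, T) = 5 - (3 - 3*d) = 5 + (-3 + 3*d) = 2 + 3*d)
-90 - 92*j(3, 5) = -90 - 92*(2 + 3*3) = -90 - 92*(2 + 9) = -90 - 92*11 = -90 - 1012 = -1102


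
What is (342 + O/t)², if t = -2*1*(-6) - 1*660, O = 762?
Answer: 1354902481/11664 ≈ 1.1616e+5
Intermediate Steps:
t = -648 (t = -2*(-6) - 660 = 12 - 660 = -648)
(342 + O/t)² = (342 + 762/(-648))² = (342 + 762*(-1/648))² = (342 - 127/108)² = (36809/108)² = 1354902481/11664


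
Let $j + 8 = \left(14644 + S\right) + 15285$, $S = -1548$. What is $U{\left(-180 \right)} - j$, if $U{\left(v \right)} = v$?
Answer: $-28553$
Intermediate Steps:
$j = 28373$ ($j = -8 + \left(\left(14644 - 1548\right) + 15285\right) = -8 + \left(13096 + 15285\right) = -8 + 28381 = 28373$)
$U{\left(-180 \right)} - j = -180 - 28373 = -28553$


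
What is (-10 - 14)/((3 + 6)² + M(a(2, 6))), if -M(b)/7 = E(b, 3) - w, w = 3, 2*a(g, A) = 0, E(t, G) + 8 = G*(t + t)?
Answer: -12/79 ≈ -0.15190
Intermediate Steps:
E(t, G) = -8 + 2*G*t (E(t, G) = -8 + G*(t + t) = -8 + G*(2*t) = -8 + 2*G*t)
a(g, A) = 0 (a(g, A) = (½)*0 = 0)
M(b) = 77 - 42*b (M(b) = -7*((-8 + 2*3*b) - 1*3) = -7*((-8 + 6*b) - 3) = -7*(-11 + 6*b) = 77 - 42*b)
(-10 - 14)/((3 + 6)² + M(a(2, 6))) = (-10 - 14)/((3 + 6)² + (77 - 42*0)) = -24/(9² + (77 + 0)) = -24/(81 + 77) = -24/158 = (1/158)*(-24) = -12/79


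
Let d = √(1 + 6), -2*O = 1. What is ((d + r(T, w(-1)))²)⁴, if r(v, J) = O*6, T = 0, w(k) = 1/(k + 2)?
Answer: (3 - √7)⁸ ≈ 0.00024801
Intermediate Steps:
w(k) = 1/(2 + k)
O = -½ (O = -½*1 = -½ ≈ -0.50000)
d = √7 ≈ 2.6458
r(v, J) = -3 (r(v, J) = -½*6 = -3)
((d + r(T, w(-1)))²)⁴ = ((√7 - 3)²)⁴ = ((-3 + √7)²)⁴ = (-3 + √7)⁸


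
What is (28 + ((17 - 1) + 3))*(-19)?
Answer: -893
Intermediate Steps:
(28 + ((17 - 1) + 3))*(-19) = (28 + (16 + 3))*(-19) = (28 + 19)*(-19) = 47*(-19) = -893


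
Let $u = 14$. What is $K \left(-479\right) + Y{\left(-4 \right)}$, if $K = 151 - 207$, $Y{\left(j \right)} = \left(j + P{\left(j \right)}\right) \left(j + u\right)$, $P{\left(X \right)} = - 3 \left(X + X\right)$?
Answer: $27024$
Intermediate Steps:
$P{\left(X \right)} = - 6 X$ ($P{\left(X \right)} = - 3 \cdot 2 X = - 6 X$)
$Y{\left(j \right)} = - 5 j \left(14 + j\right)$ ($Y{\left(j \right)} = \left(j - 6 j\right) \left(j + 14\right) = - 5 j \left(14 + j\right)$)
$K = -56$
$K \left(-479\right) + Y{\left(-4 \right)} = \left(-56\right) \left(-479\right) + 5 \left(-4\right) \left(-14 - -4\right) = 26824 + 5 \left(-4\right) \left(-14 + 4\right) = 26824 + 5 \left(-4\right) \left(-10\right) = 26824 + 200 = 27024$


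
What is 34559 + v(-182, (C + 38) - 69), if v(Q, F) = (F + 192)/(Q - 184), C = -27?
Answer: 6324230/183 ≈ 34559.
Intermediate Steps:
v(Q, F) = (192 + F)/(-184 + Q)
34559 + v(-182, (C + 38) - 69) = 34559 + (192 + ((-27 + 38) - 69))/(-184 - 182) = 34559 + (192 + (11 - 69))/(-366) = 34559 - (192 - 58)/366 = 34559 - 1/366*134 = 34559 - 67/183 = 6324230/183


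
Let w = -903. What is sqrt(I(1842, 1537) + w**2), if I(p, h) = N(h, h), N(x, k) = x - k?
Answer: 903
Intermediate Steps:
I(p, h) = 0 (I(p, h) = h - h = 0)
sqrt(I(1842, 1537) + w**2) = sqrt(0 + (-903)**2) = sqrt(0 + 815409) = sqrt(815409) = 903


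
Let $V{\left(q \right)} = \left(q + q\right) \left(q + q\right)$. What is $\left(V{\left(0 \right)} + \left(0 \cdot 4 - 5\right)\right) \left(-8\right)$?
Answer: $40$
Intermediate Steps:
$V{\left(q \right)} = 4 q^{2}$ ($V{\left(q \right)} = 2 q 2 q = 4 q^{2}$)
$\left(V{\left(0 \right)} + \left(0 \cdot 4 - 5\right)\right) \left(-8\right) = \left(4 \cdot 0^{2} + \left(0 \cdot 4 - 5\right)\right) \left(-8\right) = \left(4 \cdot 0 + \left(0 - 5\right)\right) \left(-8\right) = \left(0 - 5\right) \left(-8\right) = \left(-5\right) \left(-8\right) = 40$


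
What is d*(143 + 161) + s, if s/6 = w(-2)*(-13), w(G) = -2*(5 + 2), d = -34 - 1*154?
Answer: -56060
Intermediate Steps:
d = -188 (d = -34 - 154 = -188)
w(G) = -14 (w(G) = -2*7 = -14)
s = 1092 (s = 6*(-14*(-13)) = 6*182 = 1092)
d*(143 + 161) + s = -188*(143 + 161) + 1092 = -188*304 + 1092 = -57152 + 1092 = -56060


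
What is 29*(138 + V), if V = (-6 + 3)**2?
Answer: 4263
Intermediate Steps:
V = 9 (V = (-3)**2 = 9)
29*(138 + V) = 29*(138 + 9) = 29*147 = 4263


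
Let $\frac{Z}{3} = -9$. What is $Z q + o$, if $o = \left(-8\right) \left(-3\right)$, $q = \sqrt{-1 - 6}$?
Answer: $24 - 27 i \sqrt{7} \approx 24.0 - 71.435 i$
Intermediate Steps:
$Z = -27$ ($Z = 3 \left(-9\right) = -27$)
$q = i \sqrt{7}$ ($q = \sqrt{-7} = i \sqrt{7} \approx 2.6458 i$)
$o = 24$
$Z q + o = - 27 i \sqrt{7} + 24 = 24 - 27 i \sqrt{7}$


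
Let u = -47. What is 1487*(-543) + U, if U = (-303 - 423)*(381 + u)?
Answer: -1049925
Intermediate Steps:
U = -242484 (U = (-303 - 423)*(381 - 47) = -726*334 = -242484)
1487*(-543) + U = 1487*(-543) - 242484 = -807441 - 242484 = -1049925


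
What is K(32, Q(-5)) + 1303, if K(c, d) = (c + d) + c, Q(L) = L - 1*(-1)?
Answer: 1363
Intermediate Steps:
Q(L) = 1 + L (Q(L) = L + 1 = 1 + L)
K(c, d) = d + 2*c
K(32, Q(-5)) + 1303 = ((1 - 5) + 2*32) + 1303 = (-4 + 64) + 1303 = 60 + 1303 = 1363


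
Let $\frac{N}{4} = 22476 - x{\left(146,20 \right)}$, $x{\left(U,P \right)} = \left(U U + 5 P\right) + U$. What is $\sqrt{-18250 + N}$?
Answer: $i \sqrt{14594} \approx 120.81 i$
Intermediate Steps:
$x{\left(U,P \right)} = U + U^{2} + 5 P$ ($x{\left(U,P \right)} = \left(U^{2} + 5 P\right) + U = U + U^{2} + 5 P$)
$N = 3656$ ($N = 4 \left(22476 - \left(146 + 146^{2} + 5 \cdot 20\right)\right) = 4 \left(22476 - \left(146 + 21316 + 100\right)\right) = 4 \left(22476 - 21562\right) = 4 \cdot 914 = 3656$)
$\sqrt{-18250 + N} = \sqrt{-18250 + 3656} = \sqrt{-14594} = i \sqrt{14594}$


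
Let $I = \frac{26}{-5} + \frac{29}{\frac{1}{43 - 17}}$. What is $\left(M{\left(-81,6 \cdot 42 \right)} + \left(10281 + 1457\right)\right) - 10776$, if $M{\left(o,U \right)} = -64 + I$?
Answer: $\frac{8234}{5} \approx 1646.8$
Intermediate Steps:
$I = \frac{3744}{5}$ ($I = 26 \left(- \frac{1}{5}\right) + \frac{29}{\frac{1}{26}} = - \frac{26}{5} + 29 \frac{1}{\frac{1}{26}} = - \frac{26}{5} + 29 \cdot 26 = - \frac{26}{5} + 754 = \frac{3744}{5} \approx 748.8$)
$M{\left(o,U \right)} = \frac{3424}{5}$ ($M{\left(o,U \right)} = -64 + \frac{3744}{5} = \frac{3424}{5}$)
$\left(M{\left(-81,6 \cdot 42 \right)} + \left(10281 + 1457\right)\right) - 10776 = \left(\frac{3424}{5} + \left(10281 + 1457\right)\right) - 10776 = \left(\frac{3424}{5} + 11738\right) - 10776 = \frac{62114}{5} - 10776 = \frac{8234}{5}$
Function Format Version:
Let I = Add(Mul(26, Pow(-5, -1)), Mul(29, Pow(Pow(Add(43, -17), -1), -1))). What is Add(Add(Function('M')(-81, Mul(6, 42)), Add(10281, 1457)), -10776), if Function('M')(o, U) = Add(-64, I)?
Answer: Rational(8234, 5) ≈ 1646.8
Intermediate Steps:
I = Rational(3744, 5) (I = Add(Mul(26, Rational(-1, 5)), Mul(29, Pow(Pow(26, -1), -1))) = Add(Rational(-26, 5), Mul(29, Pow(Rational(1, 26), -1))) = Add(Rational(-26, 5), Mul(29, 26)) = Add(Rational(-26, 5), 754) = Rational(3744, 5) ≈ 748.80)
Function('M')(o, U) = Rational(3424, 5) (Function('M')(o, U) = Add(-64, Rational(3744, 5)) = Rational(3424, 5))
Add(Add(Function('M')(-81, Mul(6, 42)), Add(10281, 1457)), -10776) = Add(Add(Rational(3424, 5), Add(10281, 1457)), -10776) = Add(Add(Rational(3424, 5), 11738), -10776) = Add(Rational(62114, 5), -10776) = Rational(8234, 5)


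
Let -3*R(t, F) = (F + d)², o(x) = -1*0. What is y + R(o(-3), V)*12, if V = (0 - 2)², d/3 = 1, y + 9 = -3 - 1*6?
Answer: -214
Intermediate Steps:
y = -18 (y = -9 + (-3 - 1*6) = -9 + (-3 - 6) = -9 - 9 = -18)
d = 3 (d = 3*1 = 3)
o(x) = 0
V = 4 (V = (-2)² = 4)
R(t, F) = -(3 + F)²/3 (R(t, F) = -(F + 3)²/3 = -(3 + F)²/3)
y + R(o(-3), V)*12 = -18 - (3 + 4)²/3*12 = -18 - ⅓*7²*12 = -18 - ⅓*49*12 = -18 - 49/3*12 = -18 - 196 = -214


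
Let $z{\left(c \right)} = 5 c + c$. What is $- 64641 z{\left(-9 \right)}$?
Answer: $3490614$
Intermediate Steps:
$z{\left(c \right)} = 6 c$
$- 64641 z{\left(-9 \right)} = - 64641 \cdot 6 \left(-9\right) = \left(-64641\right) \left(-54\right) = 3490614$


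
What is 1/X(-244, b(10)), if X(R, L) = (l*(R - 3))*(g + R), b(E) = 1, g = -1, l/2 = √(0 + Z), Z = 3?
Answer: √3/363090 ≈ 4.7703e-6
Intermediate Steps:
l = 2*√3 (l = 2*√(0 + 3) = 2*√3 ≈ 3.4641)
X(R, L) = 2*√3*(-1 + R)*(-3 + R) (X(R, L) = ((2*√3)*(R - 3))*(-1 + R) = ((2*√3)*(-3 + R))*(-1 + R) = (2*√3*(-3 + R))*(-1 + R) = 2*√3*(-1 + R)*(-3 + R))
1/X(-244, b(10)) = 1/(2*√3*(3 + (-244)² - 4*(-244))) = 1/(2*√3*(3 + 59536 + 976)) = 1/(2*√3*60515) = 1/(121030*√3) = √3/363090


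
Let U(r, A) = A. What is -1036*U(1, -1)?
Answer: 1036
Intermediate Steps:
-1036*U(1, -1) = -1036*(-1) = -1*(-1036) = 1036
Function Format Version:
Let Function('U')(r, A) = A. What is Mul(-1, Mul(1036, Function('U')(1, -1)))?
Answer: 1036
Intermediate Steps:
Mul(-1, Mul(1036, Function('U')(1, -1))) = Mul(-1, Mul(1036, -1)) = Mul(-1, -1036) = 1036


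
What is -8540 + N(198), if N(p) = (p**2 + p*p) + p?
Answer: 70066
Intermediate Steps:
N(p) = p + 2*p**2 (N(p) = (p**2 + p**2) + p = 2*p**2 + p = p + 2*p**2)
-8540 + N(198) = -8540 + 198*(1 + 2*198) = -8540 + 198*(1 + 396) = -8540 + 198*397 = -8540 + 78606 = 70066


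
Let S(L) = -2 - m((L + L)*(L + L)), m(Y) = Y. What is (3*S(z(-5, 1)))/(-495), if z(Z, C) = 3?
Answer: 38/165 ≈ 0.23030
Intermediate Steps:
S(L) = -2 - 4*L² (S(L) = -2 - (L + L)*(L + L) = -2 - 2*L*2*L = -2 - 4*L²)
(3*S(z(-5, 1)))/(-495) = (3*(-2 - 4*3²))/(-495) = (3*(-2 - 4*9))*(-1/495) = (3*(-2 - 36))*(-1/495) = (3*(-38))*(-1/495) = -114*(-1/495) = 38/165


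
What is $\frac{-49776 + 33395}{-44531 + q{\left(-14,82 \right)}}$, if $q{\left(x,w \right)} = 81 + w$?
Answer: $\frac{16381}{44368} \approx 0.36921$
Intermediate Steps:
$\frac{-49776 + 33395}{-44531 + q{\left(-14,82 \right)}} = \frac{-49776 + 33395}{-44531 + \left(81 + 82\right)} = - \frac{16381}{-44531 + 163} = - \frac{16381}{-44368} = \left(-16381\right) \left(- \frac{1}{44368}\right) = \frac{16381}{44368}$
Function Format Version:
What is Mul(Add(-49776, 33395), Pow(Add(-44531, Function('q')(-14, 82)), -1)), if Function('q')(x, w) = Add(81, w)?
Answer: Rational(16381, 44368) ≈ 0.36921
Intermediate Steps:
Mul(Add(-49776, 33395), Pow(Add(-44531, Function('q')(-14, 82)), -1)) = Mul(Add(-49776, 33395), Pow(Add(-44531, Add(81, 82)), -1)) = Mul(-16381, Pow(Add(-44531, 163), -1)) = Mul(-16381, Pow(-44368, -1)) = Mul(-16381, Rational(-1, 44368)) = Rational(16381, 44368)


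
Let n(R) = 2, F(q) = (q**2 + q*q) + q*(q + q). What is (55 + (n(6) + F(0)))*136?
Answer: 7752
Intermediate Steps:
F(q) = 4*q**2 (F(q) = (q**2 + q**2) + q*(2*q) = 2*q**2 + 2*q**2 = 4*q**2)
(55 + (n(6) + F(0)))*136 = (55 + (2 + 4*0**2))*136 = (55 + (2 + 4*0))*136 = (55 + (2 + 0))*136 = (55 + 2)*136 = 57*136 = 7752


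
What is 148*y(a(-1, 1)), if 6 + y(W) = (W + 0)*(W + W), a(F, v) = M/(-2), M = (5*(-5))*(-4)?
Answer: 739112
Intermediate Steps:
M = 100 (M = -25*(-4) = 100)
a(F, v) = -50 (a(F, v) = 100/(-2) = 100*(-1/2) = -50)
y(W) = -6 + 2*W**2 (y(W) = -6 + (W + 0)*(W + W) = -6 + W*(2*W) = -6 + 2*W**2)
148*y(a(-1, 1)) = 148*(-6 + 2*(-50)**2) = 148*(-6 + 2*2500) = 148*(-6 + 5000) = 148*4994 = 739112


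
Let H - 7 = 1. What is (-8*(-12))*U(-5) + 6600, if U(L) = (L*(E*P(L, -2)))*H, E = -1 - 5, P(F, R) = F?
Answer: -108600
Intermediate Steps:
H = 8 (H = 7 + 1 = 8)
E = -6
U(L) = -48*L**2 (U(L) = (L*(-6*L))*8 = -6*L**2*8 = -48*L**2)
(-8*(-12))*U(-5) + 6600 = (-8*(-12))*(-48*(-5)**2) + 6600 = 96*(-48*25) + 6600 = 96*(-1200) + 6600 = -115200 + 6600 = -108600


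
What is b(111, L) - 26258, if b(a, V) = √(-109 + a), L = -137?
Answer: -26258 + √2 ≈ -26257.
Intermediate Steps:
b(111, L) - 26258 = √(-109 + 111) - 26258 = √2 - 26258 = -26258 + √2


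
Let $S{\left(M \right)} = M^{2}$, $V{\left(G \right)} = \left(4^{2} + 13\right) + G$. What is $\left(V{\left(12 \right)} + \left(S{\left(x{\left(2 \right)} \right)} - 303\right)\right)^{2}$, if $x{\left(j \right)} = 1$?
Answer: $68121$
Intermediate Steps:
$V{\left(G \right)} = 29 + G$ ($V{\left(G \right)} = \left(16 + 13\right) + G = 29 + G$)
$\left(V{\left(12 \right)} + \left(S{\left(x{\left(2 \right)} \right)} - 303\right)\right)^{2} = \left(\left(29 + 12\right) - \left(303 - 1^{2}\right)\right)^{2} = \left(41 + \left(1 - 303\right)\right)^{2} = \left(41 - 302\right)^{2} = \left(-261\right)^{2} = 68121$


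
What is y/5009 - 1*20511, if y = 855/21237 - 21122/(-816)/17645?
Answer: -5235903144742768441/255272933882760 ≈ -20511.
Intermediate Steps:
y = 2126521919/50962853640 (y = 855*(1/21237) - 21122*(-1/816)*(1/17645) = 285/7079 + (10561/408)*(1/17645) = 285/7079 + 10561/7199160 = 2126521919/50962853640 ≈ 0.041727)
y/5009 - 1*20511 = (2126521919/50962853640)/5009 - 1*20511 = (2126521919/50962853640)*(1/5009) - 20511 = 2126521919/255272933882760 - 20511 = -5235903144742768441/255272933882760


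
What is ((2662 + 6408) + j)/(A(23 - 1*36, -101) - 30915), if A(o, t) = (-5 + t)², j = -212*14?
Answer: -6102/19679 ≈ -0.31008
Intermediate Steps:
j = -2968
((2662 + 6408) + j)/(A(23 - 1*36, -101) - 30915) = ((2662 + 6408) - 2968)/((-5 - 101)² - 30915) = (9070 - 2968)/((-106)² - 30915) = 6102/(11236 - 30915) = 6102/(-19679) = 6102*(-1/19679) = -6102/19679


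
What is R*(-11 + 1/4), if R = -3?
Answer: 129/4 ≈ 32.250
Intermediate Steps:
R*(-11 + 1/4) = -3*(-11 + 1/4) = -3*(-43/4) = 129/4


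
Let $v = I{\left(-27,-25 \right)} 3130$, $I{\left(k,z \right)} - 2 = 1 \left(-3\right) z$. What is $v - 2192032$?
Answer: $-1951022$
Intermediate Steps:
$I{\left(k,z \right)} = 2 - 3 z$ ($I{\left(k,z \right)} = 2 + 1 \left(-3\right) z = 2 - 3 z$)
$v = 241010$ ($v = \left(2 - -75\right) 3130 = \left(2 + 75\right) 3130 = 77 \cdot 3130 = 241010$)
$v - 2192032 = 241010 - 2192032 = -1951022$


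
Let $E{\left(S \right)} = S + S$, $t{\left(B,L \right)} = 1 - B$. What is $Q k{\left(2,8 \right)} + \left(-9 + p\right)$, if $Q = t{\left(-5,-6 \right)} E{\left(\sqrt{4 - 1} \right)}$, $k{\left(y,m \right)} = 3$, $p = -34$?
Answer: $-43 + 36 \sqrt{3} \approx 19.354$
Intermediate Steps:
$E{\left(S \right)} = 2 S$
$Q = 12 \sqrt{3}$ ($Q = \left(1 - -5\right) 2 \sqrt{4 - 1} = \left(1 + 5\right) 2 \sqrt{3} = 6 \cdot 2 \sqrt{3} = 12 \sqrt{3} \approx 20.785$)
$Q k{\left(2,8 \right)} + \left(-9 + p\right) = 12 \sqrt{3} \cdot 3 - 43 = 36 \sqrt{3} - 43 = -43 + 36 \sqrt{3}$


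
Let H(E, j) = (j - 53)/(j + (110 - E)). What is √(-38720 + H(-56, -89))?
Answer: I*√229581814/77 ≈ 196.78*I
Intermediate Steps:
H(E, j) = (-53 + j)/(110 + j - E)
√(-38720 + H(-56, -89)) = √(-38720 + (-53 - 89)/(110 - 89 - 1*(-56))) = √(-38720 - 142/(110 - 89 + 56)) = √(-38720 - 142/77) = √(-2981582/77) = I*√229581814/77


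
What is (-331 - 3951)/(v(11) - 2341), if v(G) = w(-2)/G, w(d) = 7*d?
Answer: 47102/25765 ≈ 1.8281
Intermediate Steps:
v(G) = -14/G (v(G) = (7*(-2))/G = -14/G)
(-331 - 3951)/(v(11) - 2341) = (-331 - 3951)/(-14/11 - 2341) = -4282/(-14*1/11 - 2341) = -4282/(-14/11 - 2341) = -4282/(-25765/11) = -4282*(-11/25765) = 47102/25765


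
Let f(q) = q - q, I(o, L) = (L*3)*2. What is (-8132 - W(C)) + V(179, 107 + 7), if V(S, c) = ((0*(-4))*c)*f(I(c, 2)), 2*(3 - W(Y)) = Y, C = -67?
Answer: -16337/2 ≈ -8168.5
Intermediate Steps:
I(o, L) = 6*L (I(o, L) = (3*L)*2 = 6*L)
f(q) = 0
W(Y) = 3 - Y/2
V(S, c) = 0 (V(S, c) = ((0*(-4))*c)*0 = (0*c)*0 = 0*0 = 0)
(-8132 - W(C)) + V(179, 107 + 7) = (-8132 - (3 - ½*(-67))) + 0 = (-8132 - (3 + 67/2)) + 0 = (-8132 - 1*73/2) + 0 = (-8132 - 73/2) + 0 = -16337/2 + 0 = -16337/2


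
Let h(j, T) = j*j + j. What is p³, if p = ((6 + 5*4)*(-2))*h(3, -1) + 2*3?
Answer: -236029032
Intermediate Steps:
h(j, T) = j + j² (h(j, T) = j² + j = j + j²)
p = -618 (p = ((6 + 5*4)*(-2))*(3*(1 + 3)) + 2*3 = ((6 + 20)*(-2))*(3*4) + 6 = (26*(-2))*12 + 6 = -52*12 + 6 = -624 + 6 = -618)
p³ = (-618)³ = -236029032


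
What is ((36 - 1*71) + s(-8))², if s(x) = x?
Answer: 1849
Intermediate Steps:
((36 - 1*71) + s(-8))² = ((36 - 1*71) - 8)² = ((36 - 71) - 8)² = (-35 - 8)² = (-43)² = 1849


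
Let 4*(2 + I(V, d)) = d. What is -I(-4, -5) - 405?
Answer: -1607/4 ≈ -401.75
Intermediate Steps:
I(V, d) = -2 + d/4
-I(-4, -5) - 405 = -(-2 + (¼)*(-5)) - 405 = -(-2 - 5/4) - 405 = -1*(-13/4) - 405 = 13/4 - 405 = -1607/4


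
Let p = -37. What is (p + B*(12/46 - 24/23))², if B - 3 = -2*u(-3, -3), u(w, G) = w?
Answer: 1026169/529 ≈ 1939.8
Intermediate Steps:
B = 9 (B = 3 - 2*(-3) = 3 + 6 = 9)
(p + B*(12/46 - 24/23))² = (-37 + 9*(12/46 - 24/23))² = (-37 + 9*(12*(1/46) - 24*1/23))² = (-37 + 9*(6/23 - 24/23))² = (-37 + 9*(-18/23))² = (-37 - 162/23)² = (-1013/23)² = 1026169/529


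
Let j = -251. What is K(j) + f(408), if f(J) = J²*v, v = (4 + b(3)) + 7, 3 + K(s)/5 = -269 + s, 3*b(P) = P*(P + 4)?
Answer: 2993737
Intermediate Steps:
b(P) = P*(4 + P)/3 (b(P) = (P*(P + 4))/3 = (P*(4 + P))/3 = P*(4 + P)/3)
K(s) = -1360 + 5*s (K(s) = -15 + 5*(-269 + s) = -15 + (-1345 + 5*s) = -1360 + 5*s)
v = 18 (v = (4 + (⅓)*3*(4 + 3)) + 7 = (4 + (⅓)*3*7) + 7 = (4 + 7) + 7 = 11 + 7 = 18)
f(J) = 18*J² (f(J) = J²*18 = 18*J²)
K(j) + f(408) = (-1360 + 5*(-251)) + 18*408² = (-1360 - 1255) + 18*166464 = -2615 + 2996352 = 2993737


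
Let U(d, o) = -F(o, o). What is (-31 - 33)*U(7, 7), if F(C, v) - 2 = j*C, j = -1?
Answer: -320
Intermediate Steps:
F(C, v) = 2 - C
U(d, o) = -2 + o (U(d, o) = -(2 - o) = -2 + o)
(-31 - 33)*U(7, 7) = (-31 - 33)*(-2 + 7) = -64*5 = -320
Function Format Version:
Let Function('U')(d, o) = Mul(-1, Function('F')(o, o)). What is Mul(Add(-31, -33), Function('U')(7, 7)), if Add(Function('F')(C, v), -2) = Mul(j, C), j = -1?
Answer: -320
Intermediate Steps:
Function('F')(C, v) = Add(2, Mul(-1, C))
Function('U')(d, o) = Add(-2, o) (Function('U')(d, o) = Mul(-1, Add(2, Mul(-1, o))) = Add(-2, o))
Mul(Add(-31, -33), Function('U')(7, 7)) = Mul(Add(-31, -33), Add(-2, 7)) = Mul(-64, 5) = -320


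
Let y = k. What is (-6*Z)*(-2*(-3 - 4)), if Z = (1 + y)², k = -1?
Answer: 0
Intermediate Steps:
y = -1
Z = 0 (Z = (1 - 1)² = 0² = 0)
(-6*Z)*(-2*(-3 - 4)) = (-6*0)*(-2*(-3 - 4)) = 0*(-2*(-7)) = 0*14 = 0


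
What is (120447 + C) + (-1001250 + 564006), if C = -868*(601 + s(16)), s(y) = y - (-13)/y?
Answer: -3412233/4 ≈ -8.5306e+5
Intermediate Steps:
s(y) = y + 13/y
C = -2145045/4 (C = -868*(601 + (16 + 13/16)) = -868*(601 + 269/16) = -868*9885/16 = -2145045/4 ≈ -5.3626e+5)
(120447 + C) + (-1001250 + 564006) = (120447 - 2145045/4) + (-1001250 + 564006) = -1663257/4 - 437244 = -3412233/4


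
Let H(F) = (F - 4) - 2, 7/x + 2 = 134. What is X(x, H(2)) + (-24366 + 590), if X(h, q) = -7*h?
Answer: -3138481/132 ≈ -23776.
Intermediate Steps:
x = 7/132 (x = 7/(-2 + 134) = 7/132 ≈ 0.053030)
H(F) = -6 + F (H(F) = (-4 + F) - 2 = -6 + F)
X(x, H(2)) + (-24366 + 590) = -7*7/132 + (-24366 + 590) = -49/132 - 23776 = -3138481/132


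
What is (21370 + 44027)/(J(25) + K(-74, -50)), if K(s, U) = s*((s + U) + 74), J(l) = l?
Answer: 65397/3725 ≈ 17.556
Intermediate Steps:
K(s, U) = s*(74 + U + s) (K(s, U) = s*((U + s) + 74) = s*(74 + U + s))
(21370 + 44027)/(J(25) + K(-74, -50)) = (21370 + 44027)/(25 - 74*(74 - 50 - 74)) = 65397/(25 - 74*(-50)) = 65397/(25 + 3700) = 65397/3725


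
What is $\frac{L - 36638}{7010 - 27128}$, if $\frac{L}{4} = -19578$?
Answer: $\frac{57475}{10059} \approx 5.7138$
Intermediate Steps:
$L = -78312$ ($L = 4 \left(-19578\right) = -78312$)
$\frac{L - 36638}{7010 - 27128} = \frac{-78312 - 36638}{7010 - 27128} = - \frac{114950}{-20118} = \left(-114950\right) \left(- \frac{1}{20118}\right) = \frac{57475}{10059}$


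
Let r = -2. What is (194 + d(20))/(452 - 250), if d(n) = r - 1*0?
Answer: 96/101 ≈ 0.95049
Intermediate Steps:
d(n) = -2 (d(n) = -2 - 1*0 = -2 + 0 = -2)
(194 + d(20))/(452 - 250) = (194 - 2)/(452 - 250) = 192/202 = 192*(1/202) = 96/101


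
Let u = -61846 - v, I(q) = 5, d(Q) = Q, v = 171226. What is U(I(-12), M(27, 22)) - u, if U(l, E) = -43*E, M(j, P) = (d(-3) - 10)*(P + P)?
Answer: 257668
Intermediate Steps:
M(j, P) = -26*P (M(j, P) = (-3 - 10)*(P + P) = -26*P)
u = -233072 (u = -61846 - 1*171226 = -61846 - 171226 = -233072)
U(I(-12), M(27, 22)) - u = -(-1118)*22 - 1*(-233072) = -43*(-572) + 233072 = 24596 + 233072 = 257668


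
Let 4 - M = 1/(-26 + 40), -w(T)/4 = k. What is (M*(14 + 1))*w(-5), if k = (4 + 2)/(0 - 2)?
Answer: 4950/7 ≈ 707.14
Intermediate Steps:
k = -3 (k = 6/(-2) = 6*(-1/2) = -3)
w(T) = 12 (w(T) = -4*(-3) = 12)
M = 55/14 (M = 4 - 1/(-26 + 40) = 4 - 1/14 = 55/14 ≈ 3.9286)
(M*(14 + 1))*w(-5) = (55*(14 + 1)/14)*12 = ((55/14)*15)*12 = (825/14)*12 = 4950/7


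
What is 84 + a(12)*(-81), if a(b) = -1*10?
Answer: 894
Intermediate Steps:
a(b) = -10
84 + a(12)*(-81) = 84 - 10*(-81) = 84 + 810 = 894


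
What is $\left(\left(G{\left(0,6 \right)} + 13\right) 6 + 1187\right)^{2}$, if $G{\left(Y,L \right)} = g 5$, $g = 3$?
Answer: $1836025$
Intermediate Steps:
$G{\left(Y,L \right)} = 15$ ($G{\left(Y,L \right)} = 3 \cdot 5 = 15$)
$\left(\left(G{\left(0,6 \right)} + 13\right) 6 + 1187\right)^{2} = \left(\left(15 + 13\right) 6 + 1187\right)^{2} = \left(28 \cdot 6 + 1187\right)^{2} = \left(168 + 1187\right)^{2} = 1355^{2} = 1836025$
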